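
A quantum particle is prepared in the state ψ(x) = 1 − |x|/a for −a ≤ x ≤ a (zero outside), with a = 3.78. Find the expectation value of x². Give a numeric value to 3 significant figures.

1.43

⟨x²⟩ = ∫ x²·|ψ|² dx / ∫|ψ|² dx (integrals over the domain).
ψ is even, so ∫ over [−a, a] = 2∫₀ᵃ with ψ = 1 − x/a there: ∫₀ᵃ (1 − x/a)² dx = a/3, ∫₀ᵃ x²(1 − x/a)² dx = a³/30, ∫₀ᵃ x⁴(1 − x/a)² dx = a⁵/105.
State is unnormalized: ∫|ψ|² dx = 2.5200, and ∫ψ*·x²·ψ dx = 3.6007, so ⟨x²⟩ = 3.6007 / 2.5200.
⟨x²⟩ = 1.4288.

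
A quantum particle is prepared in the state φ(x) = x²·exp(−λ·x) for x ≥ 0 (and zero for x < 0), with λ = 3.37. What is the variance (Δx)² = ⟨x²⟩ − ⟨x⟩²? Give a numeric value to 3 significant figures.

Compute ⟨x⟩ and ⟨x²⟩ separately, then (Δx)² = ⟨x²⟩ − ⟨x⟩².
Every integrand reduces to terms xʲ·e^(−2λx) on [0, ∞); use ∫₀^∞ xʲ·e^(−2λx) dx = j!/(2λ)^(j+1).
Normalization: ∫|φ|² dx = 0.0017255.
⟨x⟩ = 0.74184 and ⟨x²⟩ = 0.66039.
(Δx)² = 0.66039 − (0.74184)² = 0.11007.

0.110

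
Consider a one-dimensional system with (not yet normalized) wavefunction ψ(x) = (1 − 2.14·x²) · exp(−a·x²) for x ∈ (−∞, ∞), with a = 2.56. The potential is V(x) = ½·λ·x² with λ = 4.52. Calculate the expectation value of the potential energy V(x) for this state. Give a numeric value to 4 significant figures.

⟨V⟩ = ∫ V(x)·|ψ|² dx / ∫|ψ|² dx.
Expand each integrand as polynomial × e^(−2ax²) and use ∫x^(2j)·e^(−2ax²) dx = (2j−1)!!/(4a)^j · √(π/(2a)), odd powers → 0; here √(π/(2a)) = 0.78332.
State is unnormalized: ∫|ψ|² dx = 0.55855, and ∫ψ*·V(x)·ψ dx = 0.069362, so ⟨V⟩ = 0.069362 / 0.55855.
⟨V⟩ = 0.12418.

0.1242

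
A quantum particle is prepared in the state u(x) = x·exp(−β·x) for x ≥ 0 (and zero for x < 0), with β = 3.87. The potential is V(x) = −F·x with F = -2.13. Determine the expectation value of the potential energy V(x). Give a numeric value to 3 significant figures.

⟨V⟩ = ∫ V(x)·|u|² dx / ∫|u|² dx.
Every integrand reduces to terms xʲ·e^(−2βx) on [0, ∞); use ∫₀^∞ xʲ·e^(−2βx) dx = j!/(2β)^(j+1).
State is unnormalized: ∫|u|² dx = 0.0043133, and ∫u*·V(x)·u dx = 0.0035610, so ⟨V⟩ = 0.0035610 / 0.0043133.
⟨V⟩ = 0.82558.

0.826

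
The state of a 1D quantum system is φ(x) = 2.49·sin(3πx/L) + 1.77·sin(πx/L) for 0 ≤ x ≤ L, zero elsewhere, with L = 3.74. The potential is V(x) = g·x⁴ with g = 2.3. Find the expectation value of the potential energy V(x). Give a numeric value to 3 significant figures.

⟨V⟩ = ∫ V(x)·|φ|² dx / ∫|φ|² dx.
On 0 ≤ x ≤ L (j ≠ l): ∫sin²(jπx/L) dx = L/2, ∫sin(jπx/L)·sin(lπx/L) dx = 0; diagonal moments ∫x·sin²(jπx/L) dx = L²/4, ∫x²·sin²(jπx/L) dx = L³·(1/6 − 1/(4j²π²)); cross terms ∫x·sin(jπx/L)·sin(lπx/L) dx = 0 for j + l even and −4jlL²/(π²(j² − l²)²) for j + l odd, ∫x²·sin(jπx/L)·sin(lπx/L) dx = (−1)^(j+l)·4jlL³/(π²(j² − l²)²); higher powers the same way via product-to-sum and parts.
State is unnormalized: ∫|φ|² dx = 17.453, and ∫φ*·V(x)·φ dx = 1743.1, so ⟨V⟩ = 1743.1 / 17.453.
⟨V⟩ = 99.874.

99.9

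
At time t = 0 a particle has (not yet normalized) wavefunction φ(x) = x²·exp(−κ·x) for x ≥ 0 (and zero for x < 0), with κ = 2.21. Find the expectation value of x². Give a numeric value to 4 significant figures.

⟨x²⟩ = ∫ x²·|φ|² dx / ∫|φ|² dx (integrals over the domain).
Every integrand reduces to terms xʲ·e^(−2κx) on [0, ∞); use ∫₀^∞ xʲ·e^(−2κx) dx = j!/(2κ)^(j+1).
State is unnormalized: ∫|φ|² dx = 0.014227, and ∫φ*·x²·φ dx = 0.021846, so ⟨x²⟩ = 0.021846 / 0.014227.
⟨x²⟩ = 1.5356.

1.536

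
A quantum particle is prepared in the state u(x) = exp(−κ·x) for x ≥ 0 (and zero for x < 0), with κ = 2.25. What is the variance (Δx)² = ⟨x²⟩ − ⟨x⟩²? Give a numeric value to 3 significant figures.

0.0494

Compute ⟨x⟩ and ⟨x²⟩ separately, then (Δx)² = ⟨x²⟩ − ⟨x⟩².
Every integrand reduces to terms xʲ·e^(−2κx) on [0, ∞); use ∫₀^∞ xʲ·e^(−2κx) dx = j!/(2κ)^(j+1).
Normalization: ∫|u|² dx = 0.22222.
⟨x⟩ = 0.22222 and ⟨x²⟩ = 0.098765.
(Δx)² = 0.098765 − (0.22222)² = 0.049383.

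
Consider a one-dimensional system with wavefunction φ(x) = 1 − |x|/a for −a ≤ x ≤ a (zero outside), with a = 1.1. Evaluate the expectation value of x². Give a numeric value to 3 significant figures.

0.121

⟨x²⟩ = ∫ x²·|φ|² dx / ∫|φ|² dx (integrals over the domain).
φ is even, so ∫ over [−a, a] = 2∫₀ᵃ with φ = 1 − x/a there: ∫₀ᵃ (1 − x/a)² dx = a/3, ∫₀ᵃ x²(1 − x/a)² dx = a³/30, ∫₀ᵃ x⁴(1 − x/a)² dx = a⁵/105.
State is unnormalized: ∫|φ|² dx = 0.73333, and ∫φ*·x²·φ dx = 0.088733, so ⟨x²⟩ = 0.088733 / 0.73333.
⟨x²⟩ = 0.12100.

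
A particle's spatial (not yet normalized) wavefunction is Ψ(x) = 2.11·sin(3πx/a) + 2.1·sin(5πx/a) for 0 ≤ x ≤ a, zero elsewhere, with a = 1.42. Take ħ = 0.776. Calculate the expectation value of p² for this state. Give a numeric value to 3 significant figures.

50.0

p² Ψ = −ħ² d²Ψ/dx²; ⟨p²⟩ = −ħ² ∫ Ψ*·Ψ'' dx / ∫|Ψ|² dx.
d²/dx² sin(jπx/a) = −(jπ/a)²·sin(jπx/a); on 0 ≤ x ≤ a, ∫sin²(jπx/a) dx = a/2 and ∫sin(jπx/a)·sin(lπx/a) dx = 0 for j ≠ l, so only diagonal terms survive in ∫|Ψ|² and ∫Ψ·Ψ″; ∫Ψ·Ψ′ dx = [Ψ²/2] between the walls = 0.
State is unnormalized: ∫|Ψ|² dx = 6.2921, and ∫Ψ*·(−ħ² Ψ'') dx = 314.57, so ⟨p²⟩ = 314.57 / 6.2921.
⟨p²⟩ = 49.995.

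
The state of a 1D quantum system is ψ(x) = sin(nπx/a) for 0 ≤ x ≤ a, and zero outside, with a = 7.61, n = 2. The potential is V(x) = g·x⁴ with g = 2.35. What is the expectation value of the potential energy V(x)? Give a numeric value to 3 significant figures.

1.38e+03

⟨V⟩ = ∫ V(x)·|ψ|² dx / ∫|ψ|² dx.
With sin²θ = (1 − cos2θ)/2 on 0 ≤ x ≤ a: ∫sin²(nπx/a) dx = a/2, ∫x·sin²(nπx/a) dx = a²/4, ∫x²·sin²(nπx/a) dx = a³·(1/6 − 1/(4n²π²)); higher powers xᵏ the same way, integrating xᵏ·cos(2nπx/a) by parts.
State is unnormalized: ∫|ψ|² dx = 3.8050, and ∫ψ*·V(x)·ψ dx = 5267.0, so ⟨V⟩ = 5267.0 / 3.8050.
⟨V⟩ = 1384.2.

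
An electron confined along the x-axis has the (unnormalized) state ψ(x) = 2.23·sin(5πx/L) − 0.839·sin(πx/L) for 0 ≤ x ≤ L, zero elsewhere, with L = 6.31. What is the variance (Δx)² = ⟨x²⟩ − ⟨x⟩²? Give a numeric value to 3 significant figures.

2.81

Compute ⟨x⟩ and ⟨x²⟩ separately, then (Δx)² = ⟨x²⟩ − ⟨x⟩².
On 0 ≤ x ≤ L (j ≠ l): ∫sin²(jπx/L) dx = L/2, ∫sin(jπx/L)·sin(lπx/L) dx = 0; diagonal moments ∫x·sin²(jπx/L) dx = L²/4, ∫x²·sin²(jπx/L) dx = L³·(1/6 − 1/(4j²π²)); cross terms ∫x·sin(jπx/L)·sin(lπx/L) dx = 0 for j + l even and −4jlL²/(π²(j² − l²)²) for j + l odd, ∫x²·sin(jπx/L)·sin(lπx/L) dx = (−1)^(j+l)·4jlL³/(π²(j² − l²)²); higher powers the same way via product-to-sum and parts.
Normalization: ∫|ψ|² dx = 17.910.
⟨x⟩ = 3.1550 and ⟨x²⟩ = 12.767.
(Δx)² = 12.767 − (3.1550)² = 2.8125.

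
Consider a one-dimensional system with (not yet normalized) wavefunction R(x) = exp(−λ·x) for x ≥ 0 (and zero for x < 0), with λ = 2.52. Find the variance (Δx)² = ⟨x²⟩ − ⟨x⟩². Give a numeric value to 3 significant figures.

0.0394

Compute ⟨x⟩ and ⟨x²⟩ separately, then (Δx)² = ⟨x²⟩ − ⟨x⟩².
Every integrand reduces to terms xʲ·e^(−2λx) on [0, ∞); use ∫₀^∞ xʲ·e^(−2λx) dx = j!/(2λ)^(j+1).
Normalization: ∫|R|² dx = 0.19841.
⟨x⟩ = 0.19841 and ⟨x²⟩ = 0.078735.
(Δx)² = 0.078735 − (0.19841)² = 0.039368.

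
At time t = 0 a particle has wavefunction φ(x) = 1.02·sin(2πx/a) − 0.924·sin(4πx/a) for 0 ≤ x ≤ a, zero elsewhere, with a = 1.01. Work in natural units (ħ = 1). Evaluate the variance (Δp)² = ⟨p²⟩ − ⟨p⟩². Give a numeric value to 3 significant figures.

91.0

Compute ⟨p⟩ and ⟨p²⟩ separately; (Δp)² = ⟨p²⟩ − ⟨p⟩².
d²/dx² sin(jπx/a) = −(jπ/a)²·sin(jπx/a); on 0 ≤ x ≤ a, ∫sin²(jπx/a) dx = a/2 and ∫sin(jπx/a)·sin(lπx/a) dx = 0 for j ≠ l, so only diagonal terms survive in ∫|φ|² and ∫φ·φ″; ∫φ·φ′ dx = [φ²/2] between the walls = 0.
Normalization: ∫|φ|² dx = 0.95656.
⟨p⟩ = 0.0000 and ⟨p²⟩ = 91.032.
(Δp)² = 91.032 − (0.0000)² = 91.032.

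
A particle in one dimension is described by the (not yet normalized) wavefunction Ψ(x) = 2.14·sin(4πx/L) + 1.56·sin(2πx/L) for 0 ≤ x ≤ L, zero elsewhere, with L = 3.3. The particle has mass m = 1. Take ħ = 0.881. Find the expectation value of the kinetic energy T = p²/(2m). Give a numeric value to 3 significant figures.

T = −(ħ²/2m) d²/dx², so ⟨T⟩ = −(ħ²/2m) ∫ Ψ*·Ψ'' dx / ∫|Ψ|² dx; with m = 1.
d²/dx² sin(jπx/L) = −(jπ/L)²·sin(jπx/L); on 0 ≤ x ≤ L, ∫sin²(jπx/L) dx = L/2 and ∫sin(jπx/L)·sin(lπx/L) dx = 0 for j ≠ l, so only diagonal terms survive in ∫|Ψ|² and ∫Ψ·Ψ″; ∫Ψ·Ψ′ dx = [Ψ²/2] between the walls = 0.
State is unnormalized: ∫|Ψ|² dx = 11.572, and ∫Ψ*·(−ħ²/2m · Ψ'') dx = 48.172, so ⟨T⟩ = 48.172 / 11.572.
⟨T⟩ = 4.1629.

4.16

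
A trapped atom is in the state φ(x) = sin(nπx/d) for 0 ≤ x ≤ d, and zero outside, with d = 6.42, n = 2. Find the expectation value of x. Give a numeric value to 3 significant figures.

⟨x⟩ = ∫ x·|φ|² dx / ∫|φ|² dx (integrals over the domain).
With sin²θ = (1 − cos2θ)/2 on 0 ≤ x ≤ d: ∫sin²(nπx/d) dx = d/2, ∫x·sin²(nπx/d) dx = d²/4, ∫x²·sin²(nπx/d) dx = d³·(1/6 − 1/(4n²π²)); higher powers xᵏ the same way, integrating xᵏ·cos(2nπx/d) by parts.
State is unnormalized: ∫|φ|² dx = 3.2100, and ∫φ*·x·φ dx = 10.304, so ⟨x⟩ = 10.304 / 3.2100.
⟨x⟩ = 3.2100.

3.21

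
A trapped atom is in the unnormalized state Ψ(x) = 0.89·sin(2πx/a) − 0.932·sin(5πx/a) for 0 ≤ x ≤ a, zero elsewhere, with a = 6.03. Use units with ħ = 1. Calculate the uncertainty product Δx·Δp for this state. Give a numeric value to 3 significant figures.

Δx = √(⟨x²⟩−⟨x⟩²), Δp = √(⟨p²⟩−⟨p⟩²).
On 0 ≤ x ≤ a (j ≠ l): ∫sin²(jπx/a) dx = a/2, ∫sin(jπx/a)·sin(lπx/a) dx = 0; diagonal moments ∫x·sin²(jπx/a) dx = a²/4, ∫x²·sin²(jπx/a) dx = a³·(1/6 − 1/(4j²π²)); cross terms ∫x·sin(jπx/a)·sin(lπx/a) dx = 0 for j + l even and −4jla²/(π²(j² − l²)²) for j + l odd, ∫x²·sin(jπx/a)·sin(lπx/a) dx = (−1)^(j+l)·4jla³/(π²(j² − l²)²); higher powers the same way via product-to-sum and parts. d²/dx² sin(jπx/a) = −(jπ/a)²·sin(jπx/a); on 0 ≤ x ≤ a, ∫sin²(jπx/a) dx = a/2 and ∫sin(jπx/a)·sin(lπx/a) dx = 0 for j ≠ l, so only diagonal terms survive in ∫|Ψ|² and ∫Ψ·Ψ″; ∫Ψ·Ψ′ dx = [Ψ²/2] between the walls = 0.
Normalization: ∫|Ψ|² dx = 5.0071.
⟨x⟩ = 3.1257, ⟨x²⟩ = 12.530 ⇒ Δx = 1.6612.
⟨p⟩ = 0.0000, ⟨p²⟩ = 4.0671 ⇒ Δp = 2.0167.
Δx·Δp = 3.3502.

3.35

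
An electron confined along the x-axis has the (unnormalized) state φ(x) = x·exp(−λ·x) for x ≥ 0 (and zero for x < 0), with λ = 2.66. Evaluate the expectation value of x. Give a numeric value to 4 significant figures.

⟨x⟩ = ∫ x·|φ|² dx / ∫|φ|² dx (integrals over the domain).
Every integrand reduces to terms xʲ·e^(−2λx) on [0, ∞); use ∫₀^∞ xʲ·e^(−2λx) dx = j!/(2λ)^(j+1).
State is unnormalized: ∫|φ|² dx = 0.013283, and ∫φ*·x·φ dx = 0.0074904, so ⟨x⟩ = 0.0074904 / 0.013283.
⟨x⟩ = 0.56391.

0.5639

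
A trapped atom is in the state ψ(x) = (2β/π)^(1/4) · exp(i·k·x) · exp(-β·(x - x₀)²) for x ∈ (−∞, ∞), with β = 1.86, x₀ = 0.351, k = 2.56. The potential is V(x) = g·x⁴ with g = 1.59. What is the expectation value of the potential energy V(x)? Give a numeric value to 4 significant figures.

⟨V⟩ = ∫ V(x)·|ψ|² dx.
Gaussian moments (u = x − x₀): ∫u^(2j)·e^(−2βu²) du = (2j−1)!!/(4β)^j · √(π/(2β)), odd powers integrate to 0; here √(π/(2β)) = 0.91897.
⟨V⟩ = 0.26828.

0.2683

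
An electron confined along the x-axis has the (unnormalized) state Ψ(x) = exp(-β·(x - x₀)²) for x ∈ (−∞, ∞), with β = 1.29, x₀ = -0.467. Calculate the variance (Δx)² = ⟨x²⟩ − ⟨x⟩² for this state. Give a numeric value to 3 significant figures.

0.194

Compute ⟨x⟩ and ⟨x²⟩ separately, then (Δx)² = ⟨x²⟩ − ⟨x⟩².
Gaussian moments (u = x − x₀): ∫u^(2j)·e^(−2βu²) du = (2j−1)!!/(4β)^j · √(π/(2β)), odd powers integrate to 0; here √(π/(2β)) = 1.1035.
Normalization: ∫|Ψ|² dx = 1.1035.
⟨x⟩ = -0.46700 and ⟨x²⟩ = 0.41189.
(Δx)² = 0.41189 − (-0.46700)² = 0.19380.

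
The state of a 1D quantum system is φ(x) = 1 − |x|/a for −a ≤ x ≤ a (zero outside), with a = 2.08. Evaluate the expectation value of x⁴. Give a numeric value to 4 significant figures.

0.5348

⟨x⁴⟩ = ∫ x⁴·|φ|² dx / ∫|φ|² dx (integrals over the domain).
φ is even, so ∫ over [−a, a] = 2∫₀ᵃ with φ = 1 − x/a there: ∫₀ᵃ (1 − x/a)² dx = a/3, ∫₀ᵃ x²(1 − x/a)² dx = a³/30, ∫₀ᵃ x⁴(1 − x/a)² dx = a⁵/105.
State is unnormalized: ∫|φ|² dx = 1.3867, and ∫φ*·x⁴·φ dx = 0.74158, so ⟨x⁴⟩ = 0.74158 / 1.3867.
⟨x⁴⟩ = 0.53479.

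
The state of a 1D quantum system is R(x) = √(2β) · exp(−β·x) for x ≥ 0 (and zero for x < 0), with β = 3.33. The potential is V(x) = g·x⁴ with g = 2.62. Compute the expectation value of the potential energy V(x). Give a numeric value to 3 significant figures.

0.0320

⟨V⟩ = ∫ V(x)·|R|² dx.
Every integrand reduces to terms xʲ·e^(−2βx) on [0, ∞); use ∫₀^∞ xʲ·e^(−2βx) dx = j!/(2β)^(j+1).
⟨V⟩ = 0.031961.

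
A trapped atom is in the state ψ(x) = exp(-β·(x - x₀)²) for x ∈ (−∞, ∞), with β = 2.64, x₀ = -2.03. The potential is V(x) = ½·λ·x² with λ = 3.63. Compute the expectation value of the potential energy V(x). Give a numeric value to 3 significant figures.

⟨V⟩ = ∫ V(x)·|ψ|² dx / ∫|ψ|² dx.
Gaussian moments (u = x − x₀): ∫u^(2j)·e^(−2βu²) du = (2j−1)!!/(4β)^j · √(π/(2β)), odd powers integrate to 0; here √(π/(2β)) = 0.77136.
State is unnormalized: ∫|ψ|² dx = 0.77136, and ∫ψ*·V(x)·ψ dx = 5.9019, so ⟨V⟩ = 5.9019 / 0.77136.
⟨V⟩ = 7.6513.

7.65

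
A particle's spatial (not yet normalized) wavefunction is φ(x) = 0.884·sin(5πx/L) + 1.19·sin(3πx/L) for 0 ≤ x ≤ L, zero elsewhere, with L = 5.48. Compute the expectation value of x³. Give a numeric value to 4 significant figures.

⟨x³⟩ = ∫ x³·|φ|² dx / ∫|φ|² dx (integrals over the domain).
On 0 ≤ x ≤ L (j ≠ l): ∫sin²(jπx/L) dx = L/2, ∫sin(jπx/L)·sin(lπx/L) dx = 0; diagonal moments ∫x·sin²(jπx/L) dx = L²/4, ∫x²·sin²(jπx/L) dx = L³·(1/6 − 1/(4j²π²)); cross terms ∫x·sin(jπx/L)·sin(lπx/L) dx = 0 for j + l even and −4jlL²/(π²(j² − l²)²) for j + l odd, ∫x²·sin(jπx/L)·sin(lπx/L) dx = (−1)^(j+l)·4jlL³/(π²(j² − l²)²); higher powers the same way via product-to-sum and parts.
State is unnormalized: ∫|φ|² dx = 6.0213, and ∫φ*·x³·φ dx = 308.85, so ⟨x³⟩ = 308.85 / 6.0213.
⟨x³⟩ = 51.293.

51.29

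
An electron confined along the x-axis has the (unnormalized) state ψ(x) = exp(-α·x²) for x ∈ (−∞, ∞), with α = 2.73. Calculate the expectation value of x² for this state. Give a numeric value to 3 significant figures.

⟨x²⟩ = ∫ x²·|ψ|² dx / ∫|ψ|² dx (integrals over the domain).
Gaussian moments: ∫x^(2j)·e^(−2αx²) dx = (2j−1)!!/(4α)^j · √(π/(2α)), odd powers integrate to 0; here √(π/(2α)) = 0.75854.
State is unnormalized: ∫|ψ|² dx = 0.75854, and ∫ψ*·x²·ψ dx = 0.069463, so ⟨x²⟩ = 0.069463 / 0.75854.
⟨x²⟩ = 0.091575.

0.0916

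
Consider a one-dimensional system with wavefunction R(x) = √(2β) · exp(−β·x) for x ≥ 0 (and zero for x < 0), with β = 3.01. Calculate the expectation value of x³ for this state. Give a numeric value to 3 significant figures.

0.0275

⟨x³⟩ = ∫ x³·|R|² dx (integrals over the domain).
Every integrand reduces to terms xʲ·e^(−2βx) on [0, ∞); use ∫₀^∞ xʲ·e^(−2βx) dx = j!/(2β)^(j+1).
⟨x³⟩ = 0.027502.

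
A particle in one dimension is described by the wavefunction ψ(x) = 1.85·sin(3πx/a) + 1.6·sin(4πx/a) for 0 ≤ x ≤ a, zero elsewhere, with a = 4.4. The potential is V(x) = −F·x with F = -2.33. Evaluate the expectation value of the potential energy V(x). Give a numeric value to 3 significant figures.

⟨V⟩ = ∫ V(x)·|ψ|² dx / ∫|ψ|² dx.
On 0 ≤ x ≤ a (j ≠ l): ∫sin²(jπx/a) dx = a/2, ∫sin(jπx/a)·sin(lπx/a) dx = 0; diagonal moments ∫x·sin²(jπx/a) dx = a²/4, ∫x²·sin²(jπx/a) dx = a³·(1/6 − 1/(4j²π²)); cross terms ∫x·sin(jπx/a)·sin(lπx/a) dx = 0 for j + l even and −4jla²/(π²(j² − l²)²) for j + l odd, ∫x²·sin(jπx/a)·sin(lπx/a) dx = (−1)^(j+l)·4jla³/(π²(j² − l²)²); higher powers the same way via product-to-sum and parts.
State is unnormalized: ∫|ψ|² dx = 13.162, and ∫ψ*·V(x)·ψ dx = 40.961, so ⟨V⟩ = 40.961 / 13.162.
⟨V⟩ = 3.1122.

3.11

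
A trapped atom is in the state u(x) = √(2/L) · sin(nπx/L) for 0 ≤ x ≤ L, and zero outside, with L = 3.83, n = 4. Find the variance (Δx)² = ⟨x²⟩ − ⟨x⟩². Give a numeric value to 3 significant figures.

Compute ⟨x⟩ and ⟨x²⟩ separately, then (Δx)² = ⟨x²⟩ − ⟨x⟩².
With sin²θ = (1 − cos2θ)/2 on 0 ≤ x ≤ L: ∫sin²(nπx/L) dx = L/2, ∫x·sin²(nπx/L) dx = L²/4, ∫x²·sin²(nπx/L) dx = L³·(1/6 − 1/(4n²π²)); higher powers xᵏ the same way, integrating xᵏ·cos(2nπx/L) by parts.
⟨x⟩ = 1.9150 and ⟨x²⟩ = 4.8432.
(Δx)² = 4.8432 − (1.9150)² = 1.1760.

1.18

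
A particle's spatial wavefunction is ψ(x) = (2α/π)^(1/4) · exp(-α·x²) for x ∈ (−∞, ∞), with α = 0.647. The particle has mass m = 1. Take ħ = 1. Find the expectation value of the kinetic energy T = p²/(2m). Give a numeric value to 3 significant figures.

0.324

T = −(ħ²/2m) d²/dx², so ⟨T⟩ = −(ħ²/2m) ∫ ψ*·ψ'' dx; with m = 1.
Gaussian moments: ∫x^(2j)·e^(−2αx²) dx = (2j−1)!!/(4α)^j · √(π/(2α)), odd powers integrate to 0; here √(π/(2α)) = 1.5581. Derivatives: d/dx e^(−αx²) = −2αx·e^(−αx²), d²/dx² e^(−αx²) = (4α²x² − 2α)·e^(−αx²).
⟨T⟩ = 0.32350.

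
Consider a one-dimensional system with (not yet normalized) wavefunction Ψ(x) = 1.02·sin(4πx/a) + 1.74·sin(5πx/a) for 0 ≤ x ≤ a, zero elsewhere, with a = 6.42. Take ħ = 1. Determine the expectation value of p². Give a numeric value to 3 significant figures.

5.44

p² Ψ = −ħ² d²Ψ/dx²; ⟨p²⟩ = −ħ² ∫ Ψ*·Ψ'' dx / ∫|Ψ|² dx.
d²/dx² sin(jπx/a) = −(jπ/a)²·sin(jπx/a); on 0 ≤ x ≤ a, ∫sin²(jπx/a) dx = a/2 and ∫sin(jπx/a)·sin(lπx/a) dx = 0 for j ≠ l, so only diagonal terms survive in ∫|Ψ|² and ∫Ψ·Ψ″; ∫Ψ·Ψ′ dx = [Ψ²/2] between the walls = 0.
State is unnormalized: ∫|Ψ|² dx = 13.058, and ∫Ψ*·(−ħ² Ψ'') dx = 70.975, so ⟨p²⟩ = 70.975 / 13.058.
⟨p²⟩ = 5.4353.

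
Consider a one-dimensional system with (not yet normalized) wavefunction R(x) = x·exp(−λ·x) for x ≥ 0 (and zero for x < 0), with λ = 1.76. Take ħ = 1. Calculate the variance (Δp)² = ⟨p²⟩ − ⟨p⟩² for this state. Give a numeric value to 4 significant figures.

3.098

Compute ⟨p⟩ and ⟨p²⟩ separately; (Δp)² = ⟨p²⟩ − ⟨p⟩².
Differentiate x·exp(−λ·x) with the product rule; every integrand then reduces to terms xʲ·e^(−2λx) on [0, ∞), with ∫₀^∞ xʲ·e^(−2λx) dx = j!/(2λ)^(j+1).
Normalization: ∫|R|² dx = 0.045857.
⟨p⟩ = 0.0000 and ⟨p²⟩ = 3.0976.
(Δp)² = 3.0976 − (0.0000)² = 3.0976.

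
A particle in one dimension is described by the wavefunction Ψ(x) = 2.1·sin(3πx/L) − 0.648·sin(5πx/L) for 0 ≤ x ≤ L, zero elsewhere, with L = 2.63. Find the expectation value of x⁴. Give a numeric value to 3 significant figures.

⟨x⁴⟩ = ∫ x⁴·|Ψ|² dx / ∫|Ψ|² dx (integrals over the domain).
On 0 ≤ x ≤ L (j ≠ l): ∫sin²(jπx/L) dx = L/2, ∫sin(jπx/L)·sin(lπx/L) dx = 0; diagonal moments ∫x·sin²(jπx/L) dx = L²/4, ∫x²·sin²(jπx/L) dx = L³·(1/6 − 1/(4j²π²)); cross terms ∫x·sin(jπx/L)·sin(lπx/L) dx = 0 for j + l even and −4jlL²/(π²(j² − l²)²) for j + l odd, ∫x²·sin(jπx/L)·sin(lπx/L) dx = (−1)^(j+l)·4jlL³/(π²(j² − l²)²); higher powers the same way via product-to-sum and parts.
State is unnormalized: ∫|Ψ|² dx = 6.3513, and ∫Ψ*·x⁴·Ψ dx = 43.959, so ⟨x⁴⟩ = 43.959 / 6.3513.
⟨x⁴⟩ = 6.9212.

6.92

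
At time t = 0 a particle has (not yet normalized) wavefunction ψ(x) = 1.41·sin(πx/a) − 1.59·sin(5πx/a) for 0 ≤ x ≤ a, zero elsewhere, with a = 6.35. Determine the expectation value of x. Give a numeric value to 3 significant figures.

⟨x⟩ = ∫ x·|ψ|² dx / ∫|ψ|² dx (integrals over the domain).
On 0 ≤ x ≤ a (j ≠ l): ∫sin²(jπx/a) dx = a/2, ∫sin(jπx/a)·sin(lπx/a) dx = 0; diagonal moments ∫x·sin²(jπx/a) dx = a²/4, ∫x²·sin²(jπx/a) dx = a³·(1/6 − 1/(4j²π²)); cross terms ∫x·sin(jπx/a)·sin(lπx/a) dx = 0 for j + l even and −4jla²/(π²(j² − l²)²) for j + l odd, ∫x²·sin(jπx/a)·sin(lπx/a) dx = (−1)^(j+l)·4jla³/(π²(j² − l²)²); higher powers the same way via product-to-sum and parts.
State is unnormalized: ∫|ψ|² dx = 14.339, and ∫ψ*·x·ψ dx = 45.526, so ⟨x⟩ = 45.526 / 14.339.
⟨x⟩ = 3.1750.

3.18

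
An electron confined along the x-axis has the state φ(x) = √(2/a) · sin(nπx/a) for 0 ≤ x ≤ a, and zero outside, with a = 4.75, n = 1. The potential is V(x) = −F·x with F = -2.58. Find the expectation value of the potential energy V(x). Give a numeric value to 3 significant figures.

⟨V⟩ = ∫ V(x)·|φ|² dx.
With sin²θ = (1 − cos2θ)/2 on 0 ≤ x ≤ a: ∫sin²(nπx/a) dx = a/2, ∫x·sin²(nπx/a) dx = a²/4, ∫x²·sin²(nπx/a) dx = a³·(1/6 − 1/(4n²π²)); higher powers xᵏ the same way, integrating xᵏ·cos(2nπx/a) by parts.
⟨V⟩ = 6.1275.

6.13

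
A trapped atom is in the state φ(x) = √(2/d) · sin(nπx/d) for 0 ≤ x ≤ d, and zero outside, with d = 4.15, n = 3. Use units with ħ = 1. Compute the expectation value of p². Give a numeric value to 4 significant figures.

p² φ = −ħ² d²φ/dx²; ⟨p²⟩ = −ħ² ∫ φ*·φ'' dx.
d/dx sin(nπx/d) = (nπ/d)·cos(nπx/d) and d²/dx² sin(nπx/d) = −(nπ/d)²·sin(nπx/d); on 0 ≤ x ≤ d, ∫sin²(nπx/d) dx = d/2 and ∫sin(nπx/d)·cos(nπx/d) dx = 0.
⟨p²⟩ = 5.1576.

5.158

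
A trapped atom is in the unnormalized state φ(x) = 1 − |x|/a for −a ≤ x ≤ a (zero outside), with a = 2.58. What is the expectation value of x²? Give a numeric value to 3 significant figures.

0.666

⟨x²⟩ = ∫ x²·|φ|² dx / ∫|φ|² dx (integrals over the domain).
φ is even, so ∫ over [−a, a] = 2∫₀ᵃ with φ = 1 − x/a there: ∫₀ᵃ (1 − x/a)² dx = a/3, ∫₀ᵃ x²(1 − x/a)² dx = a³/30, ∫₀ᵃ x⁴(1 − x/a)² dx = a⁵/105.
State is unnormalized: ∫|φ|² dx = 1.7200, and ∫φ*·x²·φ dx = 1.1449, so ⟨x²⟩ = 1.1449 / 1.7200.
⟨x²⟩ = 0.66564.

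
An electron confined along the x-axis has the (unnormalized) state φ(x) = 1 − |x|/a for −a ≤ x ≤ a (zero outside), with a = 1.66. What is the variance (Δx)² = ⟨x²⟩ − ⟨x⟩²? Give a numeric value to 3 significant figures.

0.276

Compute ⟨x⟩ and ⟨x²⟩ separately, then (Δx)² = ⟨x²⟩ − ⟨x⟩².
φ is even, so ∫ over [−a, a] = 2∫₀ᵃ with φ = 1 − x/a there: ∫₀ᵃ (1 − x/a)² dx = a/3, ∫₀ᵃ x²(1 − x/a)² dx = a³/30, ∫₀ᵃ x⁴(1 − x/a)² dx = a⁵/105.
Normalization: ∫|φ|² dx = 1.1067.
⟨x⟩ = 0.0000 and ⟨x²⟩ = 0.27556.
(Δx)² = 0.27556 − (0.0000)² = 0.27556.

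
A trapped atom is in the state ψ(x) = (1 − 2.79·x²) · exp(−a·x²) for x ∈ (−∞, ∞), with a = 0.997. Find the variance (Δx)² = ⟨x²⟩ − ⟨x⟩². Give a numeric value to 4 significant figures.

0.9719

Compute ⟨x⟩ and ⟨x²⟩ separately, then (Δx)² = ⟨x²⟩ − ⟨x⟩².
Expand each integrand as polynomial × e^(−2ax²) and use ∫x^(2j)·e^(−2ax²) dx = (2j−1)!!/(4a)^j · √(π/(2a)), odd powers → 0; here √(π/(2a)) = 1.2552.
Normalization: ∫|ψ|² dx = 1.3420.
⟨x⟩ = 0.0000 and ⟨x²⟩ = 0.97194.
(Δx)² = 0.97194 − (0.0000)² = 0.97194.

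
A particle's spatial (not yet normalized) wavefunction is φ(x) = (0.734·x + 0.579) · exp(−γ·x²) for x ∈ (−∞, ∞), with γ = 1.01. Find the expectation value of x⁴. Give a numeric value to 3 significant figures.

0.393

⟨x⁴⟩ = ∫ x⁴·|φ|² dx / ∫|φ|² dx (integrals over the domain).
Expand each integrand as polynomial × e^(−2γx²) and use ∫x^(2j)·e^(−2γx²) dx = (2j−1)!!/(4γ)^j · √(π/(2γ)), odd powers → 0; here √(π/(2γ)) = 1.2471.
State is unnormalized: ∫|φ|² dx = 0.58438, and ∫φ*·x⁴·φ dx = 0.22969, so ⟨x⁴⟩ = 0.22969 / 0.58438.
⟨x⁴⟩ = 0.39304.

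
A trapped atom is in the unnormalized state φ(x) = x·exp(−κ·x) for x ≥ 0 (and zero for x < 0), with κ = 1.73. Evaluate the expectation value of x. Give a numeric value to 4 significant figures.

⟨x⟩ = ∫ x·|φ|² dx / ∫|φ|² dx (integrals over the domain).
Every integrand reduces to terms xʲ·e^(−2κx) on [0, ∞); use ∫₀^∞ xʲ·e^(−2κx) dx = j!/(2κ)^(j+1).
State is unnormalized: ∫|φ|² dx = 0.048284, and ∫φ*·x·φ dx = 0.041865, so ⟨x⟩ = 0.041865 / 0.048284.
⟨x⟩ = 0.86705.

0.8671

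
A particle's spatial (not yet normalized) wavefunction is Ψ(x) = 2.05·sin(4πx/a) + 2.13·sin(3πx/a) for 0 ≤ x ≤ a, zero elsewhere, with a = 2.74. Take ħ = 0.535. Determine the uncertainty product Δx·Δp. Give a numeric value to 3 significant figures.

Δx = √(⟨x²⟩−⟨x⟩²), Δp = √(⟨p²⟩−⟨p⟩²).
On 0 ≤ x ≤ a (j ≠ l): ∫sin²(jπx/a) dx = a/2, ∫sin(jπx/a)·sin(lπx/a) dx = 0; diagonal moments ∫x·sin²(jπx/a) dx = a²/4, ∫x²·sin²(jπx/a) dx = a³·(1/6 − 1/(4j²π²)); cross terms ∫x·sin(jπx/a)·sin(lπx/a) dx = 0 for j + l even and −4jla²/(π²(j² − l²)²) for j + l odd, ∫x²·sin(jπx/a)·sin(lπx/a) dx = (−1)^(j+l)·4jla³/(π²(j² − l²)²); higher powers the same way via product-to-sum and parts. d²/dx² sin(jπx/a) = −(jπ/a)²·sin(jπx/a); on 0 ≤ x ≤ a, ∫sin²(jπx/a) dx = a/2 and ∫sin(jπx/a)·sin(lπx/a) dx = 0 for j ≠ l, so only diagonal terms survive in ∫|Ψ|² and ∫Ψ·Ψ″; ∫Ψ·Ψ′ dx = [Ψ²/2] between the walls = 0.
Normalization: ∫|Ψ|² dx = 11.973.
⟨x⟩ = 0.82649, ⟨x²⟩ = 0.97995 ⇒ Δx = 0.54485.
⟨p⟩ = 0.0000, ⟨p²⟩ = 4.6531 ⇒ Δp = 2.1571.
Δx·Δp = 1.1753.

1.18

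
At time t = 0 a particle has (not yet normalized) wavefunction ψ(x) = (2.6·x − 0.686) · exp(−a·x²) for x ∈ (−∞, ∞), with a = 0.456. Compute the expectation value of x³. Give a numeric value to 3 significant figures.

-0.770

⟨x³⟩ = ∫ x³·|ψ|² dx / ∫|ψ|² dx (integrals over the domain).
Expand each integrand as polynomial × e^(−2ax²) and use ∫x^(2j)·e^(−2ax²) dx = (2j−1)!!/(4a)^j · √(π/(2a)), odd powers → 0; here √(π/(2a)) = 1.8560.
State is unnormalized: ∫|ψ|² dx = 7.7520, and ∫ψ*·x³·ψ dx = -5.9700, so ⟨x³⟩ = -5.9700 / 7.7520.
⟨x³⟩ = -0.77013.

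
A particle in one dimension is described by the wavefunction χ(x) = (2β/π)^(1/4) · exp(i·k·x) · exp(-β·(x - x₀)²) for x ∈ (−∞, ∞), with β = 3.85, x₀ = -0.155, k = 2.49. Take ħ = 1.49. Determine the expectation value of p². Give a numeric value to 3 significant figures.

p² χ = −ħ² d²χ/dx²; ⟨p²⟩ = −ħ² ∫ χ*·χ'' dx.
Gaussian moments (u = x − x₀): ∫u^(2j)·e^(−2βu²) du = (2j−1)!!/(4β)^j · √(π/(2β)), odd powers integrate to 0; here √(π/(2β)) = 0.63875. Derivatives: χ′ = (ik − 2βu)·χ, χ″ = ((ik − 2βu)² − 2β)·χ; the odd-in-u pieces drop out.
⟨p²⟩ = 22.312.

22.3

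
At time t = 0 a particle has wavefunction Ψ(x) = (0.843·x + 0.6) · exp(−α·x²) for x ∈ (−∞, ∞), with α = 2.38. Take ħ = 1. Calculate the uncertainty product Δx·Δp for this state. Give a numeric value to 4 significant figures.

Δx = √(⟨x²⟩−⟨x⟩²), Δp = √(⟨p²⟩−⟨p⟩²).
Expand each integrand as polynomial × e^(−2αx²) and use ∫x^(2j)·e^(−2αx²) dx = (2j−1)!!/(4α)^j · √(π/(2α)), odd powers → 0; here √(π/(2α)) = 0.81240. Differentiate with the product rule, d/dx e^(−αx²) = −2αx·e^(−αx²).
Normalization: ∫|Ψ|² dx = 0.35311.
⟨x⟩ = 0.24447, ⟨x²⟩ = 0.14112 ⇒ Δx = 0.28523.
⟨p⟩ = 0.0000, ⟨p²⟩ = 3.1975 ⇒ Δp = 1.7882.
Δx·Δp = 0.51003.

0.5100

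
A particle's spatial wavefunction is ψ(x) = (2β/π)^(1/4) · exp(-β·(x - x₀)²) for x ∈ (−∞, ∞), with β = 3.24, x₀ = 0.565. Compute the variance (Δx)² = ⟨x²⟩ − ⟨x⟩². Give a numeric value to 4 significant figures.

0.07716

Compute ⟨x⟩ and ⟨x²⟩ separately, then (Δx)² = ⟨x²⟩ − ⟨x⟩².
Gaussian moments (u = x − x₀): ∫u^(2j)·e^(−2βu²) du = (2j−1)!!/(4β)^j · √(π/(2β)), odd powers integrate to 0; here √(π/(2β)) = 0.69629.
⟨x⟩ = 0.56500 and ⟨x²⟩ = 0.39639.
(Δx)² = 0.39639 − (0.56500)² = 0.077160.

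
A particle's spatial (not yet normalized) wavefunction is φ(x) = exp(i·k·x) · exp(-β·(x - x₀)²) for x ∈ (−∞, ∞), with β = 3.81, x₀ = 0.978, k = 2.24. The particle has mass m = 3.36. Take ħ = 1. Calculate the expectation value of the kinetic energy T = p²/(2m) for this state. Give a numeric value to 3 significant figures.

T = −(ħ²/2m) d²/dx², so ⟨T⟩ = −(ħ²/2m) ∫ φ*·φ'' dx / ∫|φ|² dx; with m = 3.36.
Gaussian moments (u = x − x₀): ∫u^(2j)·e^(−2βu²) du = (2j−1)!!/(4β)^j · √(π/(2β)), odd powers integrate to 0; here √(π/(2β)) = 0.64209. Derivatives: φ′ = (ik − 2βu)·φ, φ″ = ((ik − 2βu)² − 2β)·φ; the odd-in-u pieces drop out.
State is unnormalized: ∫|φ|² dx = 0.64209, and ∫φ*·(−ħ²/2m · φ'') dx = 0.84347, so ⟨T⟩ = 0.84347 / 0.64209.
⟨T⟩ = 1.3136.

1.31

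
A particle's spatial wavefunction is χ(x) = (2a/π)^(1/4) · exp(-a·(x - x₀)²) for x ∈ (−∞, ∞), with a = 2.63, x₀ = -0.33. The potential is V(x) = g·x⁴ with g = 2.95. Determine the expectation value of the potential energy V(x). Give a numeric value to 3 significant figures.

⟨V⟩ = ∫ V(x)·|χ|² dx.
Gaussian moments (u = x − x₀): ∫u^(2j)·e^(−2au²) du = (2j−1)!!/(4a)^j · √(π/(2a)), odd powers integrate to 0; here √(π/(2a)) = 0.77283.
⟨V⟩ = 0.29818.

0.298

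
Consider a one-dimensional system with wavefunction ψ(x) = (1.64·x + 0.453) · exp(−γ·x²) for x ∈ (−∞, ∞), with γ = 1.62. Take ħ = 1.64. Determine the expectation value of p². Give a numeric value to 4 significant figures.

10.19

p² ψ = −ħ² d²ψ/dx²; ⟨p²⟩ = −ħ² ∫ ψ*·ψ'' dx / ∫|ψ|² dx.
Expand each integrand as polynomial × e^(−2γx²) and use ∫x^(2j)·e^(−2γx²) dx = (2j−1)!!/(4γ)^j · √(π/(2γ)), odd powers → 0; here √(π/(2γ)) = 0.98470. Differentiate with the product rule, d/dx e^(−γx²) = −2γx·e^(−γx²).
State is unnormalized: ∫|ψ|² dx = 0.61078, and ∫ψ*·(−ħ² ψ'') dx = 6.2229, so ⟨p²⟩ = 6.2229 / 0.61078.
⟨p²⟩ = 10.188.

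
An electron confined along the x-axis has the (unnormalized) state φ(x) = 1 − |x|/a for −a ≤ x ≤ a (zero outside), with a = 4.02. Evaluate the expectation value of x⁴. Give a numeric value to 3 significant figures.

⟨x⁴⟩ = ∫ x⁴·|φ|² dx / ∫|φ|² dx (integrals over the domain).
φ is even, so ∫ over [−a, a] = 2∫₀ᵃ with φ = 1 − x/a there: ∫₀ᵃ (1 − x/a)² dx = a/3, ∫₀ᵃ x²(1 − x/a)² dx = a³/30, ∫₀ᵃ x⁴(1 − x/a)² dx = a⁵/105.
State is unnormalized: ∫|φ|² dx = 2.6800, and ∫φ*·x⁴·φ dx = 19.997, so ⟨x⁴⟩ = 19.997 / 2.6800.
⟨x⁴⟩ = 7.4617.

7.46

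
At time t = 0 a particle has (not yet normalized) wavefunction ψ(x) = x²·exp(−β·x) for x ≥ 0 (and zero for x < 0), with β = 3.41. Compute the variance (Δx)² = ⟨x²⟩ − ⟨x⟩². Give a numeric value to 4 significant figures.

0.1075

Compute ⟨x⟩ and ⟨x²⟩ separately, then (Δx)² = ⟨x²⟩ − ⟨x⟩².
Every integrand reduces to terms xʲ·e^(−2βx) on [0, ∞); use ∫₀^∞ xʲ·e^(−2βx) dx = j!/(2β)^(j+1).
Normalization: ∫|ψ|² dx = 0.0016266.
⟨x⟩ = 0.73314 and ⟨x²⟩ = 0.64499.
(Δx)² = 0.64499 − (0.73314)² = 0.10750.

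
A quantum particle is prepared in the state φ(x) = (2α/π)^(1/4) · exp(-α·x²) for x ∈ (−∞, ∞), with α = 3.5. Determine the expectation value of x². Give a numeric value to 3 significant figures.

0.0714

⟨x²⟩ = ∫ x²·|φ|² dx (integrals over the domain).
Gaussian moments: ∫x^(2j)·e^(−2αx²) dx = (2j−1)!!/(4α)^j · √(π/(2α)), odd powers integrate to 0; here √(π/(2α)) = 0.66992.
⟨x²⟩ = 0.071429.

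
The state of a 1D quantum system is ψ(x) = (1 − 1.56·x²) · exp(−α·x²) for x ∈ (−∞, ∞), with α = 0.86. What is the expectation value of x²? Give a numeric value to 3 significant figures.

⟨x²⟩ = ∫ x²·|ψ|² dx / ∫|ψ|² dx (integrals over the domain).
Expand each integrand as polynomial × e^(−2αx²) and use ∫x^(2j)·e^(−2αx²) dx = (2j−1)!!/(4α)^j · √(π/(2α)), odd powers → 0; here √(π/(2α)) = 1.3515.
State is unnormalized: ∫|ψ|² dx = 0.95952, and ∫ψ*·x²·ψ dx = 0.53582, so ⟨x²⟩ = 0.53582 / 0.95952.
⟨x²⟩ = 0.55842.

0.558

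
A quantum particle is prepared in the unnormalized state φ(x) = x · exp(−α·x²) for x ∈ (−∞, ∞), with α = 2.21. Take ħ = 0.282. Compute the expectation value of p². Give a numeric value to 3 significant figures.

0.527

p² φ = −ħ² d²φ/dx²; ⟨p²⟩ = −ħ² ∫ φ*·φ'' dx / ∫|φ|² dx.
Expand each integrand as polynomial × e^(−2αx²) and use ∫x^(2j)·e^(−2αx²) dx = (2j−1)!!/(4α)^j · √(π/(2α)), odd powers → 0; here √(π/(2α)) = 0.84307. Differentiate with the product rule, d/dx e^(−αx²) = −2αx·e^(−αx²).
State is unnormalized: ∫|φ|² dx = 0.095370, and ∫φ*·(−ħ² φ'') dx = 0.050283, so ⟨p²⟩ = 0.050283 / 0.095370.
⟨p²⟩ = 0.52724.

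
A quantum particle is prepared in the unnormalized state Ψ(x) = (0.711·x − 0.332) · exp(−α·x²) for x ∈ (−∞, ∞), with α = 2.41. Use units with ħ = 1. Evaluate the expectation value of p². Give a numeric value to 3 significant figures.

p² Ψ = −ħ² d²Ψ/dx²; ⟨p²⟩ = −ħ² ∫ Ψ*·Ψ'' dx / ∫|Ψ|² dx.
Expand each integrand as polynomial × e^(−2αx²) and use ∫x^(2j)·e^(−2αx²) dx = (2j−1)!!/(4α)^j · √(π/(2α)), odd powers → 0; here √(π/(2α)) = 0.80733. Differentiate with the product rule, d/dx e^(−αx²) = −2αx·e^(−αx²).
State is unnormalized: ∫|Ψ|² dx = 0.13132, and ∫Ψ*·(−ħ² Ψ'') dx = 0.52055, so ⟨p²⟩ = 0.52055 / 0.13132.
⟨p²⟩ = 3.9639.

3.96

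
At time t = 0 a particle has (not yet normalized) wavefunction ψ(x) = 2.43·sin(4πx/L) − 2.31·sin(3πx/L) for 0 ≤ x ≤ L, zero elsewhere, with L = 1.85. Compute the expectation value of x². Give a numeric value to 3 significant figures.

⟨x²⟩ = ∫ x²·|ψ|² dx / ∫|ψ|² dx (integrals over the domain).
On 0 ≤ x ≤ L (j ≠ l): ∫sin²(jπx/L) dx = L/2, ∫sin(jπx/L)·sin(lπx/L) dx = 0; diagonal moments ∫x·sin²(jπx/L) dx = L²/4, ∫x²·sin²(jπx/L) dx = L³·(1/6 − 1/(4j²π²)); cross terms ∫x·sin(jπx/L)·sin(lπx/L) dx = 0 for j + l even and −4jlL²/(π²(j² − l²)²) for j + l odd, ∫x²·sin(jπx/L)·sin(lπx/L) dx = (−1)^(j+l)·4jlL³/(π²(j² − l²)²); higher powers the same way via product-to-sum and parts.
State is unnormalized: ∫|ψ|² dx = 10.398, and ∫ψ*·x²·ψ dx = 18.763, so ⟨x²⟩ = 18.763 / 10.398.
⟨x²⟩ = 1.8045.

1.80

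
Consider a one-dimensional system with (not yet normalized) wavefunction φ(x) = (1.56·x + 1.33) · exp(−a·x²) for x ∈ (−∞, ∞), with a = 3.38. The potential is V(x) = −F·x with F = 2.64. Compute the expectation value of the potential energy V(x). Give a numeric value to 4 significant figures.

⟨V⟩ = ∫ V(x)·|φ|² dx / ∫|φ|² dx.
Expand each integrand as polynomial × e^(−2ax²) and use ∫x^(2j)·e^(−2ax²) dx = (2j−1)!!/(4a)^j · √(π/(2a)), odd powers → 0; here √(π/(2a)) = 0.68171.
State is unnormalized: ∫|φ|² dx = 1.3286, and ∫φ*·V(x)·φ dx = -0.55238, so ⟨V⟩ = -0.55238 / 1.3286.
⟨V⟩ = -0.41576.

-0.4158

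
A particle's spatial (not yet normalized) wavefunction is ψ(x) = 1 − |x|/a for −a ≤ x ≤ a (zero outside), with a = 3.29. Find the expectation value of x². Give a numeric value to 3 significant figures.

1.08

⟨x²⟩ = ∫ x²·|ψ|² dx / ∫|ψ|² dx (integrals over the domain).
ψ is even, so ∫ over [−a, a] = 2∫₀ᵃ with ψ = 1 − x/a there: ∫₀ᵃ (1 − x/a)² dx = a/3, ∫₀ᵃ x²(1 − x/a)² dx = a³/30, ∫₀ᵃ x⁴(1 − x/a)² dx = a⁵/105.
State is unnormalized: ∫|ψ|² dx = 2.1933, and ∫ψ*·x²·ψ dx = 2.3741, so ⟨x²⟩ = 2.3741 / 2.1933.
⟨x²⟩ = 1.0824.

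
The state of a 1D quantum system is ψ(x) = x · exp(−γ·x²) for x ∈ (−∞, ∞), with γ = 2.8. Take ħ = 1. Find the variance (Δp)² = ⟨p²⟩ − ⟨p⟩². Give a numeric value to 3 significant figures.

Compute ⟨p⟩ and ⟨p²⟩ separately; (Δp)² = ⟨p²⟩ − ⟨p⟩².
Expand each integrand as polynomial × e^(−2γx²) and use ∫x^(2j)·e^(−2γx²) dx = (2j−1)!!/(4γ)^j · √(π/(2γ)), odd powers → 0; here √(π/(2γ)) = 0.74900. Differentiate with the product rule, d/dx e^(−γx²) = −2γx·e^(−γx²).
Normalization: ∫|ψ|² dx = 0.066875.
⟨p⟩ = 0.0000 and ⟨p²⟩ = 8.4000.
(Δp)² = 8.4000 − (0.0000)² = 8.4000.

8.40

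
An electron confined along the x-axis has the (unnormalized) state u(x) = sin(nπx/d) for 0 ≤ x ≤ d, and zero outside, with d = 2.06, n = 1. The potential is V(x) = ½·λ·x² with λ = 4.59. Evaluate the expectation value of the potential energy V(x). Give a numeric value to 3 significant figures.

2.75

⟨V⟩ = ∫ V(x)·|u|² dx / ∫|u|² dx.
With sin²θ = (1 − cos2θ)/2 on 0 ≤ x ≤ d: ∫sin²(nπx/d) dx = d/2, ∫x·sin²(nπx/d) dx = d²/4, ∫x²·sin²(nπx/d) dx = d³·(1/6 − 1/(4n²π²)); higher powers xᵏ the same way, integrating xᵏ·cos(2nπx/d) by parts.
State is unnormalized: ∫|u|² dx = 1.0300, and ∫u*·V(x)·u dx = 2.8356, so ⟨V⟩ = 2.8356 / 1.0300.
⟨V⟩ = 2.7530.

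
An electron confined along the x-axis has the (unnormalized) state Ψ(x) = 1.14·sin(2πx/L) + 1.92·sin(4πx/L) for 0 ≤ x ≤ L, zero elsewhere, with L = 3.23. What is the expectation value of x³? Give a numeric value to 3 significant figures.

10.1

⟨x³⟩ = ∫ x³·|Ψ|² dx / ∫|Ψ|² dx (integrals over the domain).
On 0 ≤ x ≤ L (j ≠ l): ∫sin²(jπx/L) dx = L/2, ∫sin(jπx/L)·sin(lπx/L) dx = 0; diagonal moments ∫x·sin²(jπx/L) dx = L²/4, ∫x²·sin²(jπx/L) dx = L³·(1/6 − 1/(4j²π²)); cross terms ∫x·sin(jπx/L)·sin(lπx/L) dx = 0 for j + l even and −4jlL²/(π²(j² − l²)²) for j + l odd, ∫x²·sin(jπx/L)·sin(lπx/L) dx = (−1)^(j+l)·4jlL³/(π²(j² − l²)²); higher powers the same way via product-to-sum and parts.
State is unnormalized: ∫|Ψ|² dx = 8.0524, and ∫Ψ*·x³·Ψ dx = 81.634, so ⟨x³⟩ = 81.634 / 8.0524.
⟨x³⟩ = 10.138.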